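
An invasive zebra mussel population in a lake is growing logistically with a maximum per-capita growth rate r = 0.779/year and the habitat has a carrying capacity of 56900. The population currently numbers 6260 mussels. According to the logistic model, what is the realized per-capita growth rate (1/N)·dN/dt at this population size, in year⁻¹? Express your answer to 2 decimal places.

0.69 per year

(1/N)·dN/dt = r(1 − N/K) = 0.779 × (1 − 6260/56900).
= 0.779 × 0.88998 = 0.6933.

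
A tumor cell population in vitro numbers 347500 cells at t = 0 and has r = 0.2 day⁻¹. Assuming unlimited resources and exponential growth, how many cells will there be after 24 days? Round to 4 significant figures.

42220000 cells

N(t) = N₀·e^(rt) = 347500 × e^(0.2×24) = 347500 × e^4.8.
e^4.8 ≈ 121.51, so N ≈ 347500 × 121.51 = 4.222487×10^7.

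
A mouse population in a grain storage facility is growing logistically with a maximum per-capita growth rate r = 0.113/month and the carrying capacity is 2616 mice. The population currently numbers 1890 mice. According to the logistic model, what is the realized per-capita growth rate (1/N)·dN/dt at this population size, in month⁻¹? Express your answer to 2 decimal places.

(1/N)·dN/dt = r(1 − N/K) = 0.113 × (1 − 1890/2616).
= 0.113 × 0.27752 = 0.03136.

0.03 per month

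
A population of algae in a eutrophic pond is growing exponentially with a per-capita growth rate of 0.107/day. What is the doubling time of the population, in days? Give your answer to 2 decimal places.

6.48 days

Doubling time t_d = ln(2)/r = 0.6931/0.107 = 6.478.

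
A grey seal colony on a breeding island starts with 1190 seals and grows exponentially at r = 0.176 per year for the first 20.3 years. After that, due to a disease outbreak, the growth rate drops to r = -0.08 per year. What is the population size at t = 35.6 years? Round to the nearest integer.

12463 seals

Phase 1: N(20.3) = 1190·e^(0.176×20.3) = 1190·e^3.573 = 42383.3.
Phase 2 runs for 35.6 − 20.3 = 15.3 years at r = -0.08.
N(35.6) = 42383.3·e^(-0.08×15.3) = 42383.3·e^-1.224 = 12462.9.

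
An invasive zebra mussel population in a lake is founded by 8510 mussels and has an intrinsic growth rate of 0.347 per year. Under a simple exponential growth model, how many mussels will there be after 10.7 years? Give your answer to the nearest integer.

348676 mussels

N(t) = N₀·e^(rt) = 8510 × e^(0.347×10.7) = 8510 × e^3.713.
e^3.713 ≈ 40.972, so N ≈ 8510 × 40.972 = 348676.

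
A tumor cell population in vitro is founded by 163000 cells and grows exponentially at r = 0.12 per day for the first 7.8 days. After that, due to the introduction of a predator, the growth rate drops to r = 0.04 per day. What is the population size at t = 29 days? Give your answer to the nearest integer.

970441 cells

Phase 1: N(7.8) = 163000·e^(0.12×7.8) = 163000·e^0.936 = 415611.
Phase 2 runs for 29 − 7.8 = 21.2 days at r = 0.04.
N(29) = 415611·e^(0.04×21.2) = 415611·e^0.848 = 970441.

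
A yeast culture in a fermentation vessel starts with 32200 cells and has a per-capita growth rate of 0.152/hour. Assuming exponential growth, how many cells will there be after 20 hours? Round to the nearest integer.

673149 cells

N(t) = N₀·e^(rt) = 32200 × e^(0.152×20) = 32200 × e^3.04.
e^3.04 ≈ 20.905, so N ≈ 32200 × 20.905 = 673149.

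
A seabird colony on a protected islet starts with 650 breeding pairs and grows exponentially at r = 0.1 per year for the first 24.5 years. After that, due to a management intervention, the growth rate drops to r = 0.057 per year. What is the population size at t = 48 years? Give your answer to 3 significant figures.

Phase 1: N(24.5) = 650·e^(0.1×24.5) = 650·e^2.45 = 7532.43.
Phase 2 runs for 48 − 24.5 = 23.5 years at r = 0.057.
N(48) = 7532.43·e^(0.057×23.5) = 7532.43·e^1.34 = 28752.3.

28800 breeding pairs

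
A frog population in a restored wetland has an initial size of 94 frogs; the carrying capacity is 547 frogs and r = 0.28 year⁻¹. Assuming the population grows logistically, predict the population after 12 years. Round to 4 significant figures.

468.6 frogs

A = (K − N₀)/N₀ = (547 − 94)/94 = 4.8191.
N(t) = K/(1 + A·e^(−rt)) = 547/(1 + 4.8191×e^(−0.28×12)).
e^(−3.36) = 0.034735; denominator = 1 + 4.8191×0.034735 = 1.1674.
N = 547/1.1674 = 468.565.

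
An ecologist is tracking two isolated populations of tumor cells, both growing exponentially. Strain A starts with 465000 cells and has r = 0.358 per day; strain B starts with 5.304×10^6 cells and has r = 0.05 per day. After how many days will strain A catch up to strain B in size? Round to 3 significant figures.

Set 465000·e^(0.358t) = 5.304×10^6·e^(0.05t).
e^((0.358 − 0.05)t) = 5.304×10^6/465000 → e^(0.308·t) = 11.406.
0.308·t = ln(11.406) = 2.4342, so t = 2.4342/0.308 = 7.9032.

7.90 days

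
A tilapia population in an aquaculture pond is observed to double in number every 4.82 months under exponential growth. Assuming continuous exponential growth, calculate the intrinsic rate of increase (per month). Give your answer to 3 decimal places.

r = ln(2)/t_d = 0.6931/4.82 = 0.14381.

0.144 per month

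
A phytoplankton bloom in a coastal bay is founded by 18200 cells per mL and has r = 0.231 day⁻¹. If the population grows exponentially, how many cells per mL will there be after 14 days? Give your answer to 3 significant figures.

N(t) = N₀·e^(rt) = 18200 × e^(0.231×14) = 18200 × e^3.234.
e^3.234 ≈ 25.381, so N ≈ 18200 × 25.381 = 461934.

462000 cells per mL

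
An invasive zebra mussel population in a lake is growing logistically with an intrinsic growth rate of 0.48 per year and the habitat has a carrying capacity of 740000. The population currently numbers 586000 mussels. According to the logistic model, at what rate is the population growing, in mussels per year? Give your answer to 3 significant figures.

58500 mussels per year

dN/dt = rN(1 − N/K) = 0.48 × 586000 × (1 − 586000/740000).
1 − 586000/740000 = 0.20811; dN/dt = 0.48 × 586000 × 0.20811 = 58537.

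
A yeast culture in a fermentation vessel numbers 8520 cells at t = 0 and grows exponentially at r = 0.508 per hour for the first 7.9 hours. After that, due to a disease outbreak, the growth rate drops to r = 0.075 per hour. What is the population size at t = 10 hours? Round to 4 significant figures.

Phase 1: N(7.9) = 8520·e^(0.508×7.9) = 8520·e^4.013 = 471357.
Phase 2 runs for 10 − 7.9 = 2.1 hours at r = 0.075.
N(10) = 471357·e^(0.075×2.1) = 471357·e^0.1575 = 551762.

551800 cells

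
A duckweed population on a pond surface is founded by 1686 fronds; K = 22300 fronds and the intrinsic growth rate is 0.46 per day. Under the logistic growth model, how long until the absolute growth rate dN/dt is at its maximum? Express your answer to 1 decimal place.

Logistic growth is fastest at N = K/2 = 11150.
A = (K − N₀)/N₀ = 12.227. Set K/(1 + A·e^(−rt)) = K/2 → A·e^(−rt) = 1.
e^(−0.46t) = 1/12.227 = 0.0817891, so t = ln(12.227)/0.46 = 2.5036/0.46 = 5.4426.

5.4 days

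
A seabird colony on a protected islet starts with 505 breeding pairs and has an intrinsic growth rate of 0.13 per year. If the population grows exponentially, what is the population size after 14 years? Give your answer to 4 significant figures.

N(t) = N₀·e^(rt) = 505 × e^(0.13×14) = 505 × e^1.82.
e^1.82 ≈ 6.1719, so N ≈ 505 × 6.1719 = 3116.79.

3117 breeding pairs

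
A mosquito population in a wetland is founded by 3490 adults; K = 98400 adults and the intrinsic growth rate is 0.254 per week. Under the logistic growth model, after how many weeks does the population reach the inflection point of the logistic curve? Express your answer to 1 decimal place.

Logistic growth is fastest at N = K/2 = 49200.
A = (K − N₀)/N₀ = 27.195. Set K/(1 + A·e^(−rt)) = K/2 → A·e^(−rt) = 1.
e^(−0.254t) = 1/27.195 = 0.0367717, so t = ln(27.195)/0.254 = 3.303/0.254 = 13.004.

13.0 weeks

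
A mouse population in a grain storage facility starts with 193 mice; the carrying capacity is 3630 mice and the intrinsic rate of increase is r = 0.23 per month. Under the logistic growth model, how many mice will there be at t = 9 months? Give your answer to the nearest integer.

A = (K − N₀)/N₀ = (3630 − 193)/193 = 17.808.
N(t) = K/(1 + A·e^(−rt)) = 3630/(1 + 17.808×e^(−0.23×9)).
e^(−2.07) = 0.12619; denominator = 1 + 17.808×0.12619 = 3.2472.
N = 3630/3.2472 = 1117.9.

1118 mice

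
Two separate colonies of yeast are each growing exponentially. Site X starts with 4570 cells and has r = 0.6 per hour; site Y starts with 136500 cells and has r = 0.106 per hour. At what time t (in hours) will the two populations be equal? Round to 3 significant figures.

Set 4570·e^(0.6t) = 136500·e^(0.106t).
e^((0.6 − 0.106)t) = 136500/4570 → e^(0.494·t) = 29.869.
0.494·t = ln(29.869) = 3.3968, so t = 3.3968/0.494 = 6.8761.

6.88 hours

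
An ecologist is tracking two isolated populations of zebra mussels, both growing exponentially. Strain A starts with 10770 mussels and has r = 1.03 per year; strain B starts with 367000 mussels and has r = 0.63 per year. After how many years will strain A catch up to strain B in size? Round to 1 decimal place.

Set 10770·e^(1.03t) = 367000·e^(0.63t).
e^((1.03 − 0.63)t) = 367000/10770 → e^(0.4·t) = 34.076.
0.4·t = ln(34.076) = 3.5286, so t = 3.5286/0.4 = 8.8215.

8.8 years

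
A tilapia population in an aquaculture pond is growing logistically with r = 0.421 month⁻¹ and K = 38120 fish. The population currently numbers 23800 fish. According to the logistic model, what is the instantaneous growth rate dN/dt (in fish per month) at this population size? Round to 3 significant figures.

3760 fish per month

dN/dt = rN(1 − N/K) = 0.421 × 23800 × (1 − 23800/38120).
1 − 23800/38120 = 0.37566; dN/dt = 0.421 × 23800 × 0.37566 = 3764.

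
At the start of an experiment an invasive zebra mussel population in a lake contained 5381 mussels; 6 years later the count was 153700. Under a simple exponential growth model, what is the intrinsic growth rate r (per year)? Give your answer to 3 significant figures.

0.559 per year

From N(t) = N₀·e^(rt): e^(r·6) = 153700/5381 = 28.563.
r·6 = ln(28.563) = 3.3521, so r = 3.3521/6 = 0.55869.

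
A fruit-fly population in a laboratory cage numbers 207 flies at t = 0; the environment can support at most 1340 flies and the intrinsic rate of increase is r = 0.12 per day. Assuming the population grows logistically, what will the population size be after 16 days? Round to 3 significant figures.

A = (K − N₀)/N₀ = (1340 − 207)/207 = 5.4734.
N(t) = K/(1 + A·e^(−rt)) = 1340/(1 + 5.4734×e^(−0.12×16)).
e^(−1.92) = 0.14661; denominator = 1 + 5.4734×0.14661 = 1.8024.
N = 1340/1.8024 = 743.435.

743 flies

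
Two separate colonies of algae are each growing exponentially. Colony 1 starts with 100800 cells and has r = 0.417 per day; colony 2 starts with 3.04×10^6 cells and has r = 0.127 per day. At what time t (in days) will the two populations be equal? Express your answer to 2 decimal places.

Set 100800·e^(0.417t) = 3.04×10^6·e^(0.127t).
e^((0.417 − 0.127)t) = 3.04×10^6/100800 → e^(0.29·t) = 30.159.
0.29·t = ln(30.159) = 3.4065, so t = 3.4065/0.29 = 11.746.

11.75 days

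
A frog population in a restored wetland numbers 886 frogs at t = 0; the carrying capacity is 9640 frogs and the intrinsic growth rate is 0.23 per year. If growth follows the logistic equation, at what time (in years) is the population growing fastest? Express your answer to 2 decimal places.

Logistic growth is fastest at N = K/2 = 4820.
A = (K − N₀)/N₀ = 9.8804. Set K/(1 + A·e^(−rt)) = K/2 → A·e^(−rt) = 1.
e^(−0.23t) = 1/9.8804 = 0.101211, so t = ln(9.8804)/0.23 = 2.2905/0.23 = 9.9589.

9.96 years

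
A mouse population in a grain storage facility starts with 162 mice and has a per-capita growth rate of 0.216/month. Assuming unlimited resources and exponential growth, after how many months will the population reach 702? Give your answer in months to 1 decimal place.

6.8 months

Set N₀·e^(rt) = 702: e^(0.216·t) = 702/162 = 4.3333.
0.216·t = ln(4.3333) = 1.4663, so t = 1.4663/0.216 = 6.7886.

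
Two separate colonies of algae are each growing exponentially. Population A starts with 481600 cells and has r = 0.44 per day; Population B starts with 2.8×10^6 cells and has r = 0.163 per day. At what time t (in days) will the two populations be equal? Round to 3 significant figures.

Set 481600·e^(0.44t) = 2.8×10^6·e^(0.163t).
e^((0.44 − 0.163)t) = 2.8×10^6/481600 → e^(0.277·t) = 5.814.
0.277·t = ln(5.814) = 1.7603, so t = 1.7603/0.277 = 6.3547.

6.35 days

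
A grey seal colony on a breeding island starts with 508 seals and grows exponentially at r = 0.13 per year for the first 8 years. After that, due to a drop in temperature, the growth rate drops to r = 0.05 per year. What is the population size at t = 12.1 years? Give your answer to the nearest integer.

1764 seals

Phase 1: N(8) = 508·e^(0.13×8) = 508·e^1.04 = 1437.24.
Phase 2 runs for 12.1 − 8 = 4.1 years at r = 0.05.
N(12.1) = 1437.24·e^(0.05×4.1) = 1437.24·e^0.205 = 1764.25.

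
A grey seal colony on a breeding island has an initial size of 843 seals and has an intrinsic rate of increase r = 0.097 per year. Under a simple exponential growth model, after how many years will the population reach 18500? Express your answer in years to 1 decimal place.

31.8 years

Set N₀·e^(rt) = 18500: e^(0.097·t) = 18500/843 = 21.945.
0.097·t = ln(21.945) = 3.0886, so t = 3.0886/0.097 = 31.841.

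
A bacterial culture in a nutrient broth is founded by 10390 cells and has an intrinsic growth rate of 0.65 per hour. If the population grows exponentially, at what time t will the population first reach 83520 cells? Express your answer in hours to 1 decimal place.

Set N₀·e^(rt) = 83520: e^(0.65·t) = 83520/10390 = 8.0385.
0.65·t = ln(8.0385) = 2.0842, so t = 2.0842/0.65 = 3.2065.

3.2 hours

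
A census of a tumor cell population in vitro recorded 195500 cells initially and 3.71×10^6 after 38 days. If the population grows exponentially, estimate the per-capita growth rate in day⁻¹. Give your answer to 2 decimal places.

0.08 per day

From N(t) = N₀·e^(rt): e^(r·38) = 3.71×10^6/195500 = 18.977.
r·38 = ln(18.977) = 2.9432, so r = 2.9432/38 = 0.077453.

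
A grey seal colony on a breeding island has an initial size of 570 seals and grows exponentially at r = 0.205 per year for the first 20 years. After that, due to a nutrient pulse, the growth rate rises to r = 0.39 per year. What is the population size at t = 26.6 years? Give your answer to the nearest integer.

451187 seals

Phase 1: N(20) = 570·e^(0.205×20) = 570·e^4.1 = 34394.
Phase 2 runs for 26.6 − 20 = 6.6 years at r = 0.39.
N(26.6) = 34394·e^(0.39×6.6) = 34394·e^2.574 = 451187.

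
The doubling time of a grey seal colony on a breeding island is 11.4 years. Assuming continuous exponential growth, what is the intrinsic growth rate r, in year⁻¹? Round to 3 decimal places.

0.061 per year

r = ln(2)/t_d = 0.6931/11.4 = 0.060802.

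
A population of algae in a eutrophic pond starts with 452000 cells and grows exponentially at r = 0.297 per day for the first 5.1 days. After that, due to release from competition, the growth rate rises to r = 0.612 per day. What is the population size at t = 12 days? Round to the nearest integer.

140250050 cells

Phase 1: N(5.1) = 452000·e^(0.297×5.1) = 452000·e^1.515 = 2.055722×10^6.
Phase 2 runs for 12 − 5.1 = 6.9 days at r = 0.612.
N(12) = 2.055722×10^6·e^(0.612×6.9) = 2.055722×10^6·e^4.223 = 1.4025×10^8.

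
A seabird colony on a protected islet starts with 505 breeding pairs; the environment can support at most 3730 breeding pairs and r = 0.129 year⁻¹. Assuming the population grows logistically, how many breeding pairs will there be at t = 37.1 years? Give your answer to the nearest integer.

A = (K − N₀)/N₀ = (3730 − 505)/505 = 6.3861.
N(t) = K/(1 + A·e^(−rt)) = 3730/(1 + 6.3861×e^(−0.129×37.1)).
e^(−4.786) = 0.0083466; denominator = 1 + 6.3861×0.0083466 = 1.0533.
N = 3730/1.0533 = 3541.24.

3541 breeding pairs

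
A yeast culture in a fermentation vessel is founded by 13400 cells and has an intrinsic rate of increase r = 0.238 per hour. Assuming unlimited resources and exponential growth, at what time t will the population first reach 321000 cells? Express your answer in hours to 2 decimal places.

13.35 hours

Set N₀·e^(rt) = 321000: e^(0.238·t) = 321000/13400 = 23.955.
0.238·t = ln(23.955) = 3.1762, so t = 3.1762/0.238 = 13.345.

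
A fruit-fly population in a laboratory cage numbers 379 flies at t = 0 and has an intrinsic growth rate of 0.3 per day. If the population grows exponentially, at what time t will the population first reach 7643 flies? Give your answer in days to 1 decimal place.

10.0 days

Set N₀·e^(rt) = 7643: e^(0.3·t) = 7643/379 = 20.166.
0.3·t = ln(20.166) = 3.004, so t = 3.004/0.3 = 10.013.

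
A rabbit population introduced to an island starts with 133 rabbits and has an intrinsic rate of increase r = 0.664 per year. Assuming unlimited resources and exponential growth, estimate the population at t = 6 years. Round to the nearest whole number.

7146 rabbits

N(t) = N₀·e^(rt) = 133 × e^(0.664×6) = 133 × e^3.984.
e^3.984 ≈ 53.732, so N ≈ 133 × 53.732 = 7146.29.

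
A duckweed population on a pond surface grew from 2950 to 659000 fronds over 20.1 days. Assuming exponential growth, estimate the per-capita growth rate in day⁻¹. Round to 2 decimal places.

From N(t) = N₀·e^(rt): e^(r·20.1) = 659000/2950 = 223.39.
r·20.1 = ln(223.39) = 5.4089, so r = 5.4089/20.1 = 0.2691.

0.27 per day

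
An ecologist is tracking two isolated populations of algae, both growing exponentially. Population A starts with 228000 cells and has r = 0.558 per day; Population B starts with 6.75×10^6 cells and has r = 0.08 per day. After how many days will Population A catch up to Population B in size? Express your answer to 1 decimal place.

Set 228000·e^(0.558t) = 6.75×10^6·e^(0.08t).
e^((0.558 − 0.08)t) = 6.75×10^6/228000 → e^(0.478·t) = 29.605.
0.478·t = ln(29.605) = 3.388, so t = 3.388/0.478 = 7.0878.

7.1 days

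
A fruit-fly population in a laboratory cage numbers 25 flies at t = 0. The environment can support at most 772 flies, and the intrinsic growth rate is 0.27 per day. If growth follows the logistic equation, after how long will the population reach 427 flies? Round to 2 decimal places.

A = (K − N₀)/N₀ = (772 − 25)/25 = 29.88.
Solve 772/(1 + 29.88·e^(−0.27t)) = 427: 1 + 29.88·e^(−0.27t) = 1.808, so e^(−0.27t) = 0.0270402.
−0.27·t = ln(0.0270402) = -3.6104, so t = 3.6104/0.27 = 13.372.

13.37 days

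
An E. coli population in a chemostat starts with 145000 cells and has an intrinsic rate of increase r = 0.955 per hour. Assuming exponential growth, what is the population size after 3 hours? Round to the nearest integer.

2544613 cells

N(t) = N₀·e^(rt) = 145000 × e^(0.955×3) = 145000 × e^2.865.
e^2.865 ≈ 17.549, so N ≈ 145000 × 17.549 = 2.544613×10^6.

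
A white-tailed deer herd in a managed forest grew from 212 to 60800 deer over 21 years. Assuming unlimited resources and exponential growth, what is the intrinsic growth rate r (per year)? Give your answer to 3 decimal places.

0.269 per year

From N(t) = N₀·e^(rt): e^(r·21) = 60800/212 = 286.79.
r·21 = ln(286.79) = 5.6588, so r = 5.6588/21 = 0.26946.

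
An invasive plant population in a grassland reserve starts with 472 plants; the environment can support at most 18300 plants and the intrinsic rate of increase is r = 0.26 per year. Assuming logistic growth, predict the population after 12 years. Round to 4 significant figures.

A = (K − N₀)/N₀ = (18300 − 472)/472 = 37.771.
N(t) = K/(1 + A·e^(−rt)) = 18300/(1 + 37.771×e^(−0.26×12)).
e^(−3.12) = 0.044157; denominator = 1 + 37.771×0.044157 = 2.6679.
N = 18300/2.6679 = 6859.41.

6859 plants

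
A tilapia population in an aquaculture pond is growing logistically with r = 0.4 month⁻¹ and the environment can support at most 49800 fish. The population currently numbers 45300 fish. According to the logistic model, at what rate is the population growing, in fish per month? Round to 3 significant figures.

1640 fish per month

dN/dt = rN(1 − N/K) = 0.4 × 45300 × (1 − 45300/49800).
1 − 45300/49800 = 0.090361; dN/dt = 0.4 × 45300 × 0.090361 = 1637.3.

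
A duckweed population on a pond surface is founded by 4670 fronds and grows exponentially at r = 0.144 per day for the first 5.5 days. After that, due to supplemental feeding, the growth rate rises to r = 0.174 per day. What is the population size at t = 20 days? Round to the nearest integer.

Phase 1: N(5.5) = 4670·e^(0.144×5.5) = 4670·e^0.792 = 10310.5.
Phase 2 runs for 20 − 5.5 = 14.5 days at r = 0.174.
N(20) = 10310.5·e^(0.174×14.5) = 10310.5·e^2.523 = 128530.

128530 fronds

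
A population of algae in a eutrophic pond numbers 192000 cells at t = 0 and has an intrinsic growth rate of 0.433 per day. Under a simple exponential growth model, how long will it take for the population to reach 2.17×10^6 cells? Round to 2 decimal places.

5.60 days

Set N₀·e^(rt) = 2.17×10^6: e^(0.433·t) = 2.17×10^6/192000 = 11.302.
0.433·t = ln(11.302) = 2.425, so t = 2.425/0.433 = 5.6004.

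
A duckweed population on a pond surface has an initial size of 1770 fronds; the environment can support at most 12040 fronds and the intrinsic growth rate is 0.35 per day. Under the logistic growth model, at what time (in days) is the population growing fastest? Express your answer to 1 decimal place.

5.0 days

Logistic growth is fastest at N = K/2 = 6020.
A = (K − N₀)/N₀ = 5.8023. Set K/(1 + A·e^(−rt)) = K/2 → A·e^(−rt) = 1.
e^(−0.35t) = 1/5.8023 = 0.172347, so t = ln(5.8023)/0.35 = 1.7582/0.35 = 5.0236.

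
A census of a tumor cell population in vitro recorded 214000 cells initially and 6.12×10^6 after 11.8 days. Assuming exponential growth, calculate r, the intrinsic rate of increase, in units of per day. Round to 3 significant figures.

0.284 per day

From N(t) = N₀·e^(rt): e^(r·11.8) = 6.12×10^6/214000 = 28.598.
r·11.8 = ln(28.598) = 3.3533, so r = 3.3533/11.8 = 0.28418.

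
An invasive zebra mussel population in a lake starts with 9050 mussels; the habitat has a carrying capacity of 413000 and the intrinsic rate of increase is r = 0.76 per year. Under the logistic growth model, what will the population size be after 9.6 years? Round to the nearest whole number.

A = (K − N₀)/N₀ = (413000 − 9050)/9050 = 44.635.
N(t) = K/(1 + A·e^(−rt)) = 413000/(1 + 44.635×e^(−0.76×9.6)).
e^(−7.296) = 0.00067825; denominator = 1 + 44.635×0.00067825 = 1.0303.
N = 413000/1.0303 = 400864.

400864 mussels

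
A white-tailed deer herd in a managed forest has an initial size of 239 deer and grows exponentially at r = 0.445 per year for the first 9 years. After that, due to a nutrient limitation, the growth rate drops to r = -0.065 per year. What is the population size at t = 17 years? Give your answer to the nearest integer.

7797 deer

Phase 1: N(9) = 239·e^(0.445×9) = 239·e^4.005 = 13114.4.
Phase 2 runs for 17 − 9 = 8 years at r = -0.065.
N(17) = 13114.4·e^(-0.065×8) = 13114.4·e^-0.52 = 7796.76.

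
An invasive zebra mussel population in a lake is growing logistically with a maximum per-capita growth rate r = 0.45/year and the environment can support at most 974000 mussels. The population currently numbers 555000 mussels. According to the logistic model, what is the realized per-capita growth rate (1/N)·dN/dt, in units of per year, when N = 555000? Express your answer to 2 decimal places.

(1/N)·dN/dt = r(1 − N/K) = 0.45 × (1 − 555000/974000).
= 0.45 × 0.43018 = 0.19358.

0.19 per year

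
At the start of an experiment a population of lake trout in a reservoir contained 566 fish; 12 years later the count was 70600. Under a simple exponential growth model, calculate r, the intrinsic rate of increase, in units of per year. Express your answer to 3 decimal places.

From N(t) = N₀·e^(rt): e^(r·12) = 70600/566 = 124.73.
r·12 = ln(124.73) = 4.8262, so r = 4.8262/12 = 0.40218.

0.402 per year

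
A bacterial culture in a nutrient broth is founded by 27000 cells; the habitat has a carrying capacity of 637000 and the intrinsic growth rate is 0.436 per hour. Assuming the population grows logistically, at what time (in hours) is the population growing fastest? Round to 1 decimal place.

7.2 hours

Logistic growth is fastest at N = K/2 = 318500.
A = (K − N₀)/N₀ = 22.593. Set K/(1 + A·e^(−rt)) = K/2 → A·e^(−rt) = 1.
e^(−0.436t) = 1/22.593 = 0.0442623, so t = ln(22.593)/0.436 = 3.1176/0.436 = 7.1505.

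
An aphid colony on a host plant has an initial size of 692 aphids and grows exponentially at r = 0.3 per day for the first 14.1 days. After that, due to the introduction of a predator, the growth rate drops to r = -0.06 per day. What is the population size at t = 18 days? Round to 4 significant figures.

Phase 1: N(14.1) = 692·e^(0.3×14.1) = 692·e^4.23 = 47552.3.
Phase 2 runs for 18 − 14.1 = 3.9 days at r = -0.06.
N(18) = 47552.3·e^(-0.06×3.9) = 47552.3·e^-0.234 = 37631.1.

37630 aphids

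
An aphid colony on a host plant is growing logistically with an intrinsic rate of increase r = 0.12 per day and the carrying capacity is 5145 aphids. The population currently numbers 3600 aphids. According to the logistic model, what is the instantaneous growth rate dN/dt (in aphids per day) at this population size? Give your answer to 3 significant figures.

dN/dt = rN(1 − N/K) = 0.12 × 3600 × (1 − 3600/5145).
1 − 3600/5145 = 0.30029; dN/dt = 0.12 × 3600 × 0.30029 = 129.73.

130 aphids per day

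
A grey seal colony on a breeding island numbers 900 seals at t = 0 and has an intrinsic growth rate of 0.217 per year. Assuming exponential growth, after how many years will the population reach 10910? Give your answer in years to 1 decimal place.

11.5 years

Set N₀·e^(rt) = 10910: e^(0.217·t) = 10910/900 = 12.122.
0.217·t = ln(12.122) = 2.495, so t = 2.495/0.217 = 11.498.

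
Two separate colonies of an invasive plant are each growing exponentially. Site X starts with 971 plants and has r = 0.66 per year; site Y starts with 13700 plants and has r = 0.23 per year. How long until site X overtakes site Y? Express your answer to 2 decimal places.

6.16 years

Set 971·e^(0.66t) = 13700·e^(0.23t).
e^((0.66 − 0.23)t) = 13700/971 → e^(0.43·t) = 14.109.
0.43·t = ln(14.109) = 2.6468, so t = 2.6468/0.43 = 6.1554.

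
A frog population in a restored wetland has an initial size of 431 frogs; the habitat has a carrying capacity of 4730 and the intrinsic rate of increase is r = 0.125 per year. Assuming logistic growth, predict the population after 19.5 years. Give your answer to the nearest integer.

A = (K − N₀)/N₀ = (4730 − 431)/431 = 9.9745.
N(t) = K/(1 + A·e^(−rt)) = 4730/(1 + 9.9745×e^(−0.125×19.5)).
e^(−2.438) = 0.087379; denominator = 1 + 9.9745×0.087379 = 1.8716.
N = 4730/1.8716 = 2527.3.

2527 frogs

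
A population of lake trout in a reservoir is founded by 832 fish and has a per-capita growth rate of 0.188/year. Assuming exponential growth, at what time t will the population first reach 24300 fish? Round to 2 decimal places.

Set N₀·e^(rt) = 24300: e^(0.188·t) = 24300/832 = 29.207.
0.188·t = ln(29.207) = 3.3744, so t = 3.3744/0.188 = 17.949.

17.95 years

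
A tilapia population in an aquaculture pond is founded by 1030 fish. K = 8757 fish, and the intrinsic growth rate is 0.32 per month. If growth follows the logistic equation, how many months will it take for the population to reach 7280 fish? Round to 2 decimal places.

A = (K − N₀)/N₀ = (8757 − 1030)/1030 = 7.5019.
Solve 8757/(1 + 7.5019·e^(−0.32t)) = 7280: 1 + 7.5019·e^(−0.32t) = 1.2029, so e^(−0.32t) = 0.0270443.
−0.32·t = ln(0.0270443) = -3.6103, so t = 3.6103/0.32 = 11.282.

11.28 months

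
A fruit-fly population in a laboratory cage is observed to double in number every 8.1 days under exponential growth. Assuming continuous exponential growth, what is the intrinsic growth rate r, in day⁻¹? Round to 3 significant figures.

r = ln(2)/t_d = 0.6931/8.1 = 0.085574.

0.0856 per day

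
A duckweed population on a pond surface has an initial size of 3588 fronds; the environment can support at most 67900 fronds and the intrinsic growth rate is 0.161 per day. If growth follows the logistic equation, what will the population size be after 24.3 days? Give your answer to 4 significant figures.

49990 fronds

A = (K − N₀)/N₀ = (67900 − 3588)/3588 = 17.924.
N(t) = K/(1 + A·e^(−rt)) = 67900/(1 + 17.924×e^(−0.161×24.3)).
e^(−3.912) = 0.019994; denominator = 1 + 17.924×0.019994 = 1.3584.
N = 67900/1.3584 = 49985.8.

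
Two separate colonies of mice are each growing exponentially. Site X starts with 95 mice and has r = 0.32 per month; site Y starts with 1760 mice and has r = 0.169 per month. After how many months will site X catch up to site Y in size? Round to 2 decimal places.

Set 95·e^(0.32t) = 1760·e^(0.169t).
e^((0.32 − 0.169)t) = 1760/95 → e^(0.151·t) = 18.526.
0.151·t = ln(18.526) = 2.9192, so t = 2.9192/0.151 = 19.332.

19.33 months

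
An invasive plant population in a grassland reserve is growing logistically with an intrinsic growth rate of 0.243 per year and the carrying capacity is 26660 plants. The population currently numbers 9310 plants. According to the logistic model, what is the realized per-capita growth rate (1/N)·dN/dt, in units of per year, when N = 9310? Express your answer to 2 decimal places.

0.16 per year

(1/N)·dN/dt = r(1 − N/K) = 0.243 × (1 − 9310/26660).
= 0.243 × 0.65079 = 0.15814.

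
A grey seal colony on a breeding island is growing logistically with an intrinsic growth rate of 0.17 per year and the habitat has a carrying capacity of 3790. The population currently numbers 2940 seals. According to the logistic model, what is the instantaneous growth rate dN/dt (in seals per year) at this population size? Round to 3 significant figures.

dN/dt = rN(1 − N/K) = 0.17 × 2940 × (1 − 2940/3790).
1 − 2940/3790 = 0.22427; dN/dt = 0.17 × 2940 × 0.22427 = 112.09.

112 seals per year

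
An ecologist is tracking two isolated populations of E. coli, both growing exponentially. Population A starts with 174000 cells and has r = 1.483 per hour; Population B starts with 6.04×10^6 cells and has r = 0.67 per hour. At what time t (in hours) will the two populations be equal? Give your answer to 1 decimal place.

4.4 hours

Set 174000·e^(1.483t) = 6.04×10^6·e^(0.67t).
e^((1.483 − 0.67)t) = 6.04×10^6/174000 → e^(0.813·t) = 34.713.
0.813·t = ln(34.713) = 3.5471, so t = 3.5471/0.813 = 4.363.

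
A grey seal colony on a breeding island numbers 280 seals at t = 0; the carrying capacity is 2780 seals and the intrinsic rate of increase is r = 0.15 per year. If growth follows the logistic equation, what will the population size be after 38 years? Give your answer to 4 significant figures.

2699 seals

A = (K − N₀)/N₀ = (2780 − 280)/280 = 8.9286.
N(t) = K/(1 + A·e^(−rt)) = 2780/(1 + 8.9286×e^(−0.15×38)).
e^(−5.7) = 0.003346; denominator = 1 + 8.9286×0.003346 = 1.0299.
N = 2780/1.0299 = 2699.36.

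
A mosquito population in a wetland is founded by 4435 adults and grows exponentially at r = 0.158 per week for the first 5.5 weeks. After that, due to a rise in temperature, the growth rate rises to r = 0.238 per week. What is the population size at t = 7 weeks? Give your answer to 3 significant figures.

Phase 1: N(5.5) = 4435·e^(0.158×5.5) = 4435·e^0.869 = 10575.4.
Phase 2 runs for 7 − 5.5 = 1.5 weeks at r = 0.238.
N(7) = 10575.4·e^(0.238×1.5) = 10575.4·e^0.357 = 15112.6.

15100 adults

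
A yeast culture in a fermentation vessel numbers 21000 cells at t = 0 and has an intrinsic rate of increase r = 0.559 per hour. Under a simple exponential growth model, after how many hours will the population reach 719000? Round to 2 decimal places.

Set N₀·e^(rt) = 719000: e^(0.559·t) = 719000/21000 = 34.238.
0.559·t = ln(34.238) = 3.5333, so t = 3.5333/0.559 = 6.3208.

6.32 hours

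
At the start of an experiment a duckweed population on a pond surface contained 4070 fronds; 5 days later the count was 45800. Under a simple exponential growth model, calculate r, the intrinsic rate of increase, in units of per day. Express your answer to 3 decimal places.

From N(t) = N₀·e^(rt): e^(r·5) = 45800/4070 = 11.253.
r·5 = ln(11.253) = 2.4206, so r = 2.4206/5 = 0.48413.

0.484 per day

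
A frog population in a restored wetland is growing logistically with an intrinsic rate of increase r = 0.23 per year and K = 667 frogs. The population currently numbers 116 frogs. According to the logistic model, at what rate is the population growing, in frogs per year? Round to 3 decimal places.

dN/dt = rN(1 − N/K) = 0.23 × 116 × (1 − 116/667).
1 − 116/667 = 0.82609; dN/dt = 0.23 × 116 × 0.82609 = 22.04.

22.040 frogs per year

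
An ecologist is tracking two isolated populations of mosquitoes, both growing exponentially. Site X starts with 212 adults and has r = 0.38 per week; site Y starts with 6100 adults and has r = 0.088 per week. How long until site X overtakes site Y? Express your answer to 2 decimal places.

11.50 weeks

Set 212·e^(0.38t) = 6100·e^(0.088t).
e^((0.38 − 0.088)t) = 6100/212 → e^(0.292·t) = 28.774.
0.292·t = ln(28.774) = 3.3595, so t = 3.3595/0.292 = 11.505.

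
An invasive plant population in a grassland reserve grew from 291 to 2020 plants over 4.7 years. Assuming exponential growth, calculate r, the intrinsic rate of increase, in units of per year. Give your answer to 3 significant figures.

From N(t) = N₀·e^(rt): e^(r·4.7) = 2020/291 = 6.9416.
r·4.7 = ln(6.9416) = 1.9375, so r = 1.9375/4.7 = 0.41224.

0.412 per year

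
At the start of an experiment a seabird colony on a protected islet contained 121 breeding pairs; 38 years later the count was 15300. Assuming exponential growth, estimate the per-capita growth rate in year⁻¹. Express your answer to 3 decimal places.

0.127 per year

From N(t) = N₀·e^(rt): e^(r·38) = 15300/121 = 126.45.
r·38 = ln(126.45) = 4.8398, so r = 4.8398/38 = 0.12736.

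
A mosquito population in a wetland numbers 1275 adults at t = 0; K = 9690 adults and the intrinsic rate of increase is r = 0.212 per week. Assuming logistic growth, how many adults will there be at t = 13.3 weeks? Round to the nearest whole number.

6953 adults

A = (K − N₀)/N₀ = (9690 − 1275)/1275 = 6.6.
N(t) = K/(1 + A·e^(−rt)) = 9690/(1 + 6.6×e^(−0.212×13.3)).
e^(−2.82) = 0.05963; denominator = 1 + 6.6×0.05963 = 1.3936.
N = 9690/1.3936 = 6953.43.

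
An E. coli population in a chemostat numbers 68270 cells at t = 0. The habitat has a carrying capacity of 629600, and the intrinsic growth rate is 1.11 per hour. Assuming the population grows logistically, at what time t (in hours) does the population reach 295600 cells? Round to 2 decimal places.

1.79 hours

A = (K − N₀)/N₀ = (629600 − 68270)/68270 = 8.2222.
Solve 629600/(1 + 8.2222·e^(−1.11t)) = 295600: 1 + 8.2222·e^(−1.11t) = 2.1299, so e^(−1.11t) = 0.137421.
−1.11·t = ln(0.137421) = -1.9847, so t = 1.9847/1.11 = 1.788.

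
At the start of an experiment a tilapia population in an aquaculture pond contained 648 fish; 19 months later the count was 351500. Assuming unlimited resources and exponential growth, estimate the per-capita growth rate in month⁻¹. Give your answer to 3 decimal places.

From N(t) = N₀·e^(rt): e^(r·19) = 351500/648 = 542.44.
r·19 = ln(542.44) = 6.2961, so r = 6.2961/19 = 0.33137.

0.331 per month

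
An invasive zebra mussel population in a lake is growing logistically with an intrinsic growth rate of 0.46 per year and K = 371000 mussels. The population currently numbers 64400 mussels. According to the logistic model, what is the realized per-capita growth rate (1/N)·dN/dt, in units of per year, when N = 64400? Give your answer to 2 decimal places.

(1/N)·dN/dt = r(1 − N/K) = 0.46 × (1 − 64400/371000).
= 0.46 × 0.82642 = 0.38015.

0.38 per year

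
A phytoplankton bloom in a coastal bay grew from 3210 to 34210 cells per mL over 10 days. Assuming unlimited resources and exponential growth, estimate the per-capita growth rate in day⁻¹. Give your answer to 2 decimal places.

0.24 per day

From N(t) = N₀·e^(rt): e^(r·10) = 34210/3210 = 10.657.
r·10 = ln(10.657) = 2.3662, so r = 2.3662/10 = 0.23662.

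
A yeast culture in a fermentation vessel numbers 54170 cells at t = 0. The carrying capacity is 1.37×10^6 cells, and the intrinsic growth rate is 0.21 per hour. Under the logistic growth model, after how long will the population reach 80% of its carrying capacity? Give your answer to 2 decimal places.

21.79 hours

A = (K − N₀)/N₀ = (1.37×10^6 − 54170)/54170 = 24.291.
Solve 1.37×10^6/(1 + 24.291·e^(−0.21t)) = 1.096×10^6: 1 + 24.291·e^(−0.21t) = 1.25, so e^(−0.21t) = 0.010292.
−0.21·t = ln(0.010292) = -4.5764, so t = 4.5764/0.21 = 21.792.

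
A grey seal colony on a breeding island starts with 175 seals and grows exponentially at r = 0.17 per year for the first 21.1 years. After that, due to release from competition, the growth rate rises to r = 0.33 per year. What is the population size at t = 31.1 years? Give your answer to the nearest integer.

171405 seals

Phase 1: N(21.1) = 175·e^(0.17×21.1) = 175·e^3.587 = 6321.97.
Phase 2 runs for 31.1 − 21.1 = 10 years at r = 0.33.
N(31.1) = 6321.97·e^(0.33×10) = 6321.97·e^3.3 = 171405.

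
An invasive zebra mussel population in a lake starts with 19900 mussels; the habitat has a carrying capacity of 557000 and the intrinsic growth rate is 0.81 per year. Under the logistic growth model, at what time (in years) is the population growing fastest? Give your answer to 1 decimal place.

Logistic growth is fastest at N = K/2 = 278500.
A = (K − N₀)/N₀ = 26.99. Set K/(1 + A·e^(−rt)) = K/2 → A·e^(−rt) = 1.
e^(−0.81t) = 1/26.99 = 0.0370508, so t = ln(26.99)/0.81 = 3.2955/0.81 = 4.0685.

4.1 years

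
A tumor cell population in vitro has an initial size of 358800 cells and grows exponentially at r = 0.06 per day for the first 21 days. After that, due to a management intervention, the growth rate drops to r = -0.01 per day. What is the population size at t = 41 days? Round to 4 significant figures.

1036000 cells

Phase 1: N(21) = 358800·e^(0.06×21) = 358800·e^1.26 = 1.264921×10^6.
Phase 2 runs for 41 − 21 = 20 days at r = -0.01.
N(41) = 1.264921×10^6·e^(-0.01×20) = 1.264921×10^6·e^-0.2 = 1.03563×10^6.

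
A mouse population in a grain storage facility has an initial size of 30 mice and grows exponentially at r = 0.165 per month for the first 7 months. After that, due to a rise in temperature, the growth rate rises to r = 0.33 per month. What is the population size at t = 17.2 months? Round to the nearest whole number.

Phase 1: N(7) = 30·e^(0.165×7) = 30·e^1.155 = 95.2207.
Phase 2 runs for 17.2 − 7 = 10.2 months at r = 0.33.
N(17.2) = 95.2207·e^(0.33×10.2) = 95.2207·e^3.366 = 2757.82.

2758 mice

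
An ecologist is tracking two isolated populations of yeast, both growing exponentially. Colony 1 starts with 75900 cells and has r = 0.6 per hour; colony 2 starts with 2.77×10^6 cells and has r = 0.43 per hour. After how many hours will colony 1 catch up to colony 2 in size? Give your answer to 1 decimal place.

21.2 hours

Set 75900·e^(0.6t) = 2.77×10^6·e^(0.43t).
e^((0.6 − 0.43)t) = 2.77×10^6/75900 → e^(0.17·t) = 36.495.
0.17·t = ln(36.495) = 3.5972, so t = 3.5972/0.17 = 21.16.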